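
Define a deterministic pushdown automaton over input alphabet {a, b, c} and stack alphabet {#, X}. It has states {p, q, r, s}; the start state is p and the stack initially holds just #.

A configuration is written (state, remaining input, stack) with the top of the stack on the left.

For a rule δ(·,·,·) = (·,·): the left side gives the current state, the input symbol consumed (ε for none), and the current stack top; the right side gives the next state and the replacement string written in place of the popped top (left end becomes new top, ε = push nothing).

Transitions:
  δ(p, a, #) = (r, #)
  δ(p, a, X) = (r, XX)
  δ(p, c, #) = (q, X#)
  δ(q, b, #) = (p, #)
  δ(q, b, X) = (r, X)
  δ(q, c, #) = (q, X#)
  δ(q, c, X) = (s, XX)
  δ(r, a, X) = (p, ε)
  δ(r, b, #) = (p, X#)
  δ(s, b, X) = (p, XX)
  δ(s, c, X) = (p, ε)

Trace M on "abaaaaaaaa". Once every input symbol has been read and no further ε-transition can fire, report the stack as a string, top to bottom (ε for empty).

X#

(p, abaaaaaaaa, #)
  read a, top #: go to r, push # → (r, baaaaaaaa, #)
  read b, top #: go to p, push X# → (p, aaaaaaaa, X#)
  read a, top X: go to r, push XX → (r, aaaaaaa, XX#)
  read a, top X: go to p, push ε → (p, aaaaaa, X#)
  read a, top X: go to r, push XX → (r, aaaaa, XX#)
  read a, top X: go to p, push ε → (p, aaaa, X#)
  read a, top X: go to r, push XX → (r, aaa, XX#)
  read a, top X: go to p, push ε → (p, aa, X#)
  read a, top X: go to r, push XX → (r, a, XX#)
  read a, top X: go to p, push ε → (p, ε, X#)
All input consumed in state p with stack X#.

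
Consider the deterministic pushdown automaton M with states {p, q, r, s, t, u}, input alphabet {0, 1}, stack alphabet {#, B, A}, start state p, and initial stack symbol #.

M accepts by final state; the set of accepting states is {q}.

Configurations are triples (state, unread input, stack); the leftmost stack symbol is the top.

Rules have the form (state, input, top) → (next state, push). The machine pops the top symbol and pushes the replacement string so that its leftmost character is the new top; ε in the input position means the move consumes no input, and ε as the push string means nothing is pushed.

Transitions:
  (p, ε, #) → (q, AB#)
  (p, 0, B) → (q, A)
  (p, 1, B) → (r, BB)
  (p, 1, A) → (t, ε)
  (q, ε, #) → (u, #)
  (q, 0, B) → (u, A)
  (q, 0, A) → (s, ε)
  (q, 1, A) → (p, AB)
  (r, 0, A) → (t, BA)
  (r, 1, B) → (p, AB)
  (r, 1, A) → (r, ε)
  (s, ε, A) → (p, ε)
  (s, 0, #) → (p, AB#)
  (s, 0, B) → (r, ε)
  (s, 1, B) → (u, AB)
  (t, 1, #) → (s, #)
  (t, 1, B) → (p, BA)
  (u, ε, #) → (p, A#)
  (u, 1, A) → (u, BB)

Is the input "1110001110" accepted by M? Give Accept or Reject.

(p, 1110001110, #)
  ε-move, top #: go to q, push AB# → (q, 1110001110, AB#)
  read 1, top A: go to p, push AB → (p, 110001110, ABB#)
  read 1, top A: go to t, push ε → (t, 10001110, BB#)
  read 1, top B: go to p, push BA → (p, 0001110, BAB#)
  read 0, top B: go to q, push A → (q, 001110, AAB#)
  read 0, top A: go to s, push ε → (s, 01110, AB#)
  ε-move, top A: go to p, push ε → (p, 01110, B#)
  read 0, top B: go to q, push A → (q, 1110, A#)
  read 1, top A: go to p, push AB → (p, 110, AB#)
  read 1, top A: go to t, push ε → (t, 10, B#)
  read 1, top B: go to p, push BA → (p, 0, BA#)
  read 0, top B: go to q, push A → (q, ε, AA#)
All input consumed; state q ∈ F.

Accept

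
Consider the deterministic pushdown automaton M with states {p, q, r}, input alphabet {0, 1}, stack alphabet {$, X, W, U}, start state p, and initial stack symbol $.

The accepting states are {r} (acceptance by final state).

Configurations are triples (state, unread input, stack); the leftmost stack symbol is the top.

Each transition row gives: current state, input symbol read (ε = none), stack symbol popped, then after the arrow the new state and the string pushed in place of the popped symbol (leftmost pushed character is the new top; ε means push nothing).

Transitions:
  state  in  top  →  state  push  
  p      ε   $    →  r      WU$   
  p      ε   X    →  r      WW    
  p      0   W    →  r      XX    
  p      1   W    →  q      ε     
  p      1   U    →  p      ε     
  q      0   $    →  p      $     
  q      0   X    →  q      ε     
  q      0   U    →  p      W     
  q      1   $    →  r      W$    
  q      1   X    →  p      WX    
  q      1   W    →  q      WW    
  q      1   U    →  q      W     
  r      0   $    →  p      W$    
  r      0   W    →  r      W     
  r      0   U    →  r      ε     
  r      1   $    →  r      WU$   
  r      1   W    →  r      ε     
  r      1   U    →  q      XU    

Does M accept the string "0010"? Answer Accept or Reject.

(p, 0010, $)
  ε-move, top $: go to r, push WU$ → (r, 0010, WU$)
  read 0, top W: go to r, push W → (r, 010, WU$)
  read 0, top W: go to r, push W → (r, 10, WU$)
  read 1, top W: go to r, push ε → (r, 0, U$)
  read 0, top U: go to r, push ε → (r, ε, $)
All input consumed; state r ∈ F.

Accept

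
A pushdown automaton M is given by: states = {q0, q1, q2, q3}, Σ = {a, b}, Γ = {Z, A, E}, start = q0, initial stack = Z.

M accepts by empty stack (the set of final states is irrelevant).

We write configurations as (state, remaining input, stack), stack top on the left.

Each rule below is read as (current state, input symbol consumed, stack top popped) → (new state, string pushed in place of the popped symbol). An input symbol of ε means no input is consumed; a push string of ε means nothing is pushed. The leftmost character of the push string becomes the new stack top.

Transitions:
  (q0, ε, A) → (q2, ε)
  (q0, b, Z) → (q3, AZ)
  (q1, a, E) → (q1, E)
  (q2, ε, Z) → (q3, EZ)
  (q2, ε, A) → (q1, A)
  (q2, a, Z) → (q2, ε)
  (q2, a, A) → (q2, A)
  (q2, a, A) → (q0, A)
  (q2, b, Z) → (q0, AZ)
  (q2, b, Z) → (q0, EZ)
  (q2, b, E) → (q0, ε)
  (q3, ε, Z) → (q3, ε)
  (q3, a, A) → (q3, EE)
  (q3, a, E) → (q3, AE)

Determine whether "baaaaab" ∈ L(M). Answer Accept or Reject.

Reject

No computation consumes all input and empties the stack.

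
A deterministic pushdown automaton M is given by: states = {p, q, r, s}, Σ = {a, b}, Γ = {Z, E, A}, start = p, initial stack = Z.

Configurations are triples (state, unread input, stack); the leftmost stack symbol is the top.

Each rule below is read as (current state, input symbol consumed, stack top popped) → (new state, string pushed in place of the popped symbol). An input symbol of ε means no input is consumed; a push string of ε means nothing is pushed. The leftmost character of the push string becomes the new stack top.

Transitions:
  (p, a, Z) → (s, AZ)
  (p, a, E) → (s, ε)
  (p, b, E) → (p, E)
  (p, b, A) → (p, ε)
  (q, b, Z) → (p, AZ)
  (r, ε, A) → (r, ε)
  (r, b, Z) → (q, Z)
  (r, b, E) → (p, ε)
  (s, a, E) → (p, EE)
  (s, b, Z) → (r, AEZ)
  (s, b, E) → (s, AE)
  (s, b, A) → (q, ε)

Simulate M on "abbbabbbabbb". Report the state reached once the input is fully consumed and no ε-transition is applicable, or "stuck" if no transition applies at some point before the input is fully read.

p

(p, abbbabbbabbb, Z)
  read a, top Z: go to s, push AZ → (s, bbbabbbabbb, AZ)
  read b, top A: go to q, push ε → (q, bbabbbabbb, Z)
  read b, top Z: go to p, push AZ → (p, babbbabbb, AZ)
  read b, top A: go to p, push ε → (p, abbbabbb, Z)
  read a, top Z: go to s, push AZ → (s, bbbabbb, AZ)
  read b, top A: go to q, push ε → (q, bbabbb, Z)
  read b, top Z: go to p, push AZ → (p, babbb, AZ)
  read b, top A: go to p, push ε → (p, abbb, Z)
  read a, top Z: go to s, push AZ → (s, bbb, AZ)
  read b, top A: go to q, push ε → (q, bb, Z)
  read b, top Z: go to p, push AZ → (p, b, AZ)
  read b, top A: go to p, push ε → (p, ε, Z)
All input consumed; M is in state p.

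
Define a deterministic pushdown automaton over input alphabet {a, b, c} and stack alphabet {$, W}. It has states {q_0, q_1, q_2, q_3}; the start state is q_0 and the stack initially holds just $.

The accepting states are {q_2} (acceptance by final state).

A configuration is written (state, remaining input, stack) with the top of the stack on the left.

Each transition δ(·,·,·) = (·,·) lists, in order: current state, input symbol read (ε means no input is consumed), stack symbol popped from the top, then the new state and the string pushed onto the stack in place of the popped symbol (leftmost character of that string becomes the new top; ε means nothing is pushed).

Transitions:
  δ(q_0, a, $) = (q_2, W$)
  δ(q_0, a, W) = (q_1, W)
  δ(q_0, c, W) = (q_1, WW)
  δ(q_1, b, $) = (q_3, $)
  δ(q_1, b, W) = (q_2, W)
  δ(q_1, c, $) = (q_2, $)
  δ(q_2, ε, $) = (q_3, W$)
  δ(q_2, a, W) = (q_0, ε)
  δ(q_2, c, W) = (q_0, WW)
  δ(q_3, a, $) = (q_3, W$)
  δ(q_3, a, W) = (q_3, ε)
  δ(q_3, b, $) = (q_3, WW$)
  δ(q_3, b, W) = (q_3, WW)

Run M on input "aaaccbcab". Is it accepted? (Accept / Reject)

(q_0, aaaccbcab, $) ⊢ (q_2, aaccbcab, W$) ⊢ (q_0, accbcab, $) ⊢ (q_2, ccbcab, W$) ⊢ (q_0, cbcab, WW$) ⊢ (q_1, bcab, WWW$) ⊢ (q_2, cab, WWW$) ⊢ (q_0, ab, WWWW$) ⊢ (q_1, b, WWWW$) ⊢ (q_2, ε, WWWW$)
All input consumed; state q_2 ∈ F.

Accept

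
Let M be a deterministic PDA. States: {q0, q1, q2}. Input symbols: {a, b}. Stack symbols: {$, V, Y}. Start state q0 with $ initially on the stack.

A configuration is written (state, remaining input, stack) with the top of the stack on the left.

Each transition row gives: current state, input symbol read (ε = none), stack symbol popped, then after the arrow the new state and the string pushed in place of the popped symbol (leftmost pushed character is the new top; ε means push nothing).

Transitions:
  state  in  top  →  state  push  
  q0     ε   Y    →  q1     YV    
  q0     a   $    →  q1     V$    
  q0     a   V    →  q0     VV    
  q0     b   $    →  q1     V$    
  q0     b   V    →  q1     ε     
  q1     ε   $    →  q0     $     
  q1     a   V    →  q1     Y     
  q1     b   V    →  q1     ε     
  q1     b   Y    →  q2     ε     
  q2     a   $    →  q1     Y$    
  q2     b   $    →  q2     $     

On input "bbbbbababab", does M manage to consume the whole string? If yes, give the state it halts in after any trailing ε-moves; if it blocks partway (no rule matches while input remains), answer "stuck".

q2

(q0, bbbbbababab, $)
  read b, top $: go to q1, push V$ → (q1, bbbbababab, V$)
  read b, top V: go to q1, push ε → (q1, bbbababab, $)
  ε-move, top $: go to q0, push $ → (q0, bbbababab, $)
  read b, top $: go to q1, push V$ → (q1, bbababab, V$)
  read b, top V: go to q1, push ε → (q1, bababab, $)
  ε-move, top $: go to q0, push $ → (q0, bababab, $)
  read b, top $: go to q1, push V$ → (q1, ababab, V$)
  read a, top V: go to q1, push Y → (q1, babab, Y$)
  read b, top Y: go to q2, push ε → (q2, abab, $)
  read a, top $: go to q1, push Y$ → (q1, bab, Y$)
  read b, top Y: go to q2, push ε → (q2, ab, $)
  read a, top $: go to q1, push Y$ → (q1, b, Y$)
  read b, top Y: go to q2, push ε → (q2, ε, $)
All input consumed; M is in state q2.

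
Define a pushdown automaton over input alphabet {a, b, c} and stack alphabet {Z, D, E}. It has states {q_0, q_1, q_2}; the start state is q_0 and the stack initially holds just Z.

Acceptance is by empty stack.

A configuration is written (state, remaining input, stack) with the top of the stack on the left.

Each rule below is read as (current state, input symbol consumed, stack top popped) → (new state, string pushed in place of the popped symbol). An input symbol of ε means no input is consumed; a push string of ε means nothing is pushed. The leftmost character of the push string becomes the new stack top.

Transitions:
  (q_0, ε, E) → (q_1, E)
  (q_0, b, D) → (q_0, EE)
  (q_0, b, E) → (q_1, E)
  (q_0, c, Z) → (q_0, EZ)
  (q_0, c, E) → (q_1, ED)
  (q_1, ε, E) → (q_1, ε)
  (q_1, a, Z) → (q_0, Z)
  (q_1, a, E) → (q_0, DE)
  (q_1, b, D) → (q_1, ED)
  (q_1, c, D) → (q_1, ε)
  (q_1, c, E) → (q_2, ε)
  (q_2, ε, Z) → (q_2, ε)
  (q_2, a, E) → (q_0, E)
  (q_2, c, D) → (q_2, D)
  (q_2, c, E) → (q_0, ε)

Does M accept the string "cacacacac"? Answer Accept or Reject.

No computation consumes all input and empties the stack.

Reject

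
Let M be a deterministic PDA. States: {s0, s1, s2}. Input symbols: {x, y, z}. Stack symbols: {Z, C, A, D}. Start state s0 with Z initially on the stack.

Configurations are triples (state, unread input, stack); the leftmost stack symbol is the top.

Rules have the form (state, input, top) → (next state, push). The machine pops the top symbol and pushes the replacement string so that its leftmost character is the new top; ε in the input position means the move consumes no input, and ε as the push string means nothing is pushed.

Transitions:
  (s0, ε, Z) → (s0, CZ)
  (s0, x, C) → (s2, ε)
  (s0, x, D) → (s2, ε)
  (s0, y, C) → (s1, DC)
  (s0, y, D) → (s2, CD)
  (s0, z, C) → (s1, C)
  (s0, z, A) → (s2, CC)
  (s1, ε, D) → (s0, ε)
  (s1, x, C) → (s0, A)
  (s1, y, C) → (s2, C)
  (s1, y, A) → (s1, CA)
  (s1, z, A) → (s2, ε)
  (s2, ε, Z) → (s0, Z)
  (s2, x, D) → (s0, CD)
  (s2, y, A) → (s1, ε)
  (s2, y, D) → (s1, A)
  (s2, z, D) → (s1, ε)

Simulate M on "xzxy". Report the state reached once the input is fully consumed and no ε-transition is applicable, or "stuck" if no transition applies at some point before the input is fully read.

stuck

(s0, xzxy, Z)
  ε-move, top Z: go to s0, push CZ → (s0, xzxy, CZ)
  read x, top C: go to s2, push ε → (s2, zxy, Z)
  ε-move, top Z: go to s0, push Z → (s0, zxy, Z)
  ε-move, top Z: go to s0, push CZ → (s0, zxy, CZ)
  read z, top C: go to s1, push C → (s1, xy, CZ)
  read x, top C: go to s0, push A → (s0, y, AZ)
No transition for (s0, y, top A); M blocks with input y remaining.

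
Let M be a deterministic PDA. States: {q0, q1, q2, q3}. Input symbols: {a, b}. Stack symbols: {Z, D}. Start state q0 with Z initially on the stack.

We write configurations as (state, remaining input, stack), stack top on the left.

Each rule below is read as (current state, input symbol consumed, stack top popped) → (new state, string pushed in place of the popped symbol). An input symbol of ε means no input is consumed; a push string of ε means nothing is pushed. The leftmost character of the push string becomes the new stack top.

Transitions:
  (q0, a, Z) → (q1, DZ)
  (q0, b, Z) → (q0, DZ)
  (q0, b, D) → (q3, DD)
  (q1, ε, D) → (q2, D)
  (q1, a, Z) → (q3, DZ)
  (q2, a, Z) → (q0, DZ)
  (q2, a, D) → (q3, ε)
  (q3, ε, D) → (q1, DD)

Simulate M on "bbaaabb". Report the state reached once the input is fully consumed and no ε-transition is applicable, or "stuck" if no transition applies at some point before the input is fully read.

(q0, bbaaabb, Z)
  read b, top Z: go to q0, push DZ → (q0, baaabb, DZ)
  read b, top D: go to q3, push DD → (q3, aaabb, DDZ)
  ε-move, top D: go to q1, push DD → (q1, aaabb, DDDZ)
  ε-move, top D: go to q2, push D → (q2, aaabb, DDDZ)
  read a, top D: go to q3, push ε → (q3, aabb, DDZ)
  ε-move, top D: go to q1, push DD → (q1, aabb, DDDZ)
  ε-move, top D: go to q2, push D → (q2, aabb, DDDZ)
  read a, top D: go to q3, push ε → (q3, abb, DDZ)
  ε-move, top D: go to q1, push DD → (q1, abb, DDDZ)
  ε-move, top D: go to q2, push D → (q2, abb, DDDZ)
  read a, top D: go to q3, push ε → (q3, bb, DDZ)
  ε-move, top D: go to q1, push DD → (q1, bb, DDDZ)
  ε-move, top D: go to q2, push D → (q2, bb, DDDZ)
No transition for (q2, b, top D); M blocks with input bb remaining.

stuck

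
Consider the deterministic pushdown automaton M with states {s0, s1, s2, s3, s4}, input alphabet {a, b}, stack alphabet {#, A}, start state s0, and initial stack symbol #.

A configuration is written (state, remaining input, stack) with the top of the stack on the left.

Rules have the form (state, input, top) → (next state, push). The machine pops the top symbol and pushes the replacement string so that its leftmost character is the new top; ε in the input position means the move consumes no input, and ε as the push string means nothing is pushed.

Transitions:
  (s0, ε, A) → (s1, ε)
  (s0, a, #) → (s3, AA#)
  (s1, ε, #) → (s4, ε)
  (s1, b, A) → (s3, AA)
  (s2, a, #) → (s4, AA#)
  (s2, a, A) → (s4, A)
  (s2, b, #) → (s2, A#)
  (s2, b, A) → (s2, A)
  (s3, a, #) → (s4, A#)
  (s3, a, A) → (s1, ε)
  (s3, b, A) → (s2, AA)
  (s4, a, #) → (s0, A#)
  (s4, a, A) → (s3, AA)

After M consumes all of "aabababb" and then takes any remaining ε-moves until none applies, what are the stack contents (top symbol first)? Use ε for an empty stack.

(s0, aabababb, #) ⊢ (s3, abababb, AA#) ⊢ (s1, bababb, A#) ⊢ (s3, ababb, AA#) ⊢ (s1, babb, A#) ⊢ (s3, abb, AA#) ⊢ (s1, bb, A#) ⊢ (s3, b, AA#) ⊢ (s2, ε, AAA#)
All input consumed in state s2 with stack AAA#.

AAA#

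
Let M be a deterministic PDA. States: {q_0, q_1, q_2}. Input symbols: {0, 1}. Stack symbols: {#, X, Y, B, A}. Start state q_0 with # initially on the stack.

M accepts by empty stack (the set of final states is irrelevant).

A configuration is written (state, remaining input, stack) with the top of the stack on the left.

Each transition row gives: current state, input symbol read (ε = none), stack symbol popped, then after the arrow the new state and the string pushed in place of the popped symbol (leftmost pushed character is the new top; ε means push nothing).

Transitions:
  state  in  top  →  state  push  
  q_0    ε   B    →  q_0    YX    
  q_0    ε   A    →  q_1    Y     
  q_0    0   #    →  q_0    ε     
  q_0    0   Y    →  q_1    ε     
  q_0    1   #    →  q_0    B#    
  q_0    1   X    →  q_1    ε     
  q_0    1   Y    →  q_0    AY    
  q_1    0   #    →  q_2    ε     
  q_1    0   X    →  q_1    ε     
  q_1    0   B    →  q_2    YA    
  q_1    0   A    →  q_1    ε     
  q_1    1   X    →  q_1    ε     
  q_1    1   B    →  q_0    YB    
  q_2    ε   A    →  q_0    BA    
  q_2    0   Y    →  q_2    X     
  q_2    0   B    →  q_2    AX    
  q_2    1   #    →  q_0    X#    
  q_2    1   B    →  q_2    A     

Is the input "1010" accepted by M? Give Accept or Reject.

Accept

(q_0, 1010, #)
  read 1, top #: go to q_0, push B# → (q_0, 010, B#)
  ε-move, top B: go to q_0, push YX → (q_0, 010, YX#)
  read 0, top Y: go to q_1, push ε → (q_1, 10, X#)
  read 1, top X: go to q_1, push ε → (q_1, 0, #)
  read 0, top #: go to q_2, push ε → (q_2, ε, ε)
All input consumed and the stack is empty.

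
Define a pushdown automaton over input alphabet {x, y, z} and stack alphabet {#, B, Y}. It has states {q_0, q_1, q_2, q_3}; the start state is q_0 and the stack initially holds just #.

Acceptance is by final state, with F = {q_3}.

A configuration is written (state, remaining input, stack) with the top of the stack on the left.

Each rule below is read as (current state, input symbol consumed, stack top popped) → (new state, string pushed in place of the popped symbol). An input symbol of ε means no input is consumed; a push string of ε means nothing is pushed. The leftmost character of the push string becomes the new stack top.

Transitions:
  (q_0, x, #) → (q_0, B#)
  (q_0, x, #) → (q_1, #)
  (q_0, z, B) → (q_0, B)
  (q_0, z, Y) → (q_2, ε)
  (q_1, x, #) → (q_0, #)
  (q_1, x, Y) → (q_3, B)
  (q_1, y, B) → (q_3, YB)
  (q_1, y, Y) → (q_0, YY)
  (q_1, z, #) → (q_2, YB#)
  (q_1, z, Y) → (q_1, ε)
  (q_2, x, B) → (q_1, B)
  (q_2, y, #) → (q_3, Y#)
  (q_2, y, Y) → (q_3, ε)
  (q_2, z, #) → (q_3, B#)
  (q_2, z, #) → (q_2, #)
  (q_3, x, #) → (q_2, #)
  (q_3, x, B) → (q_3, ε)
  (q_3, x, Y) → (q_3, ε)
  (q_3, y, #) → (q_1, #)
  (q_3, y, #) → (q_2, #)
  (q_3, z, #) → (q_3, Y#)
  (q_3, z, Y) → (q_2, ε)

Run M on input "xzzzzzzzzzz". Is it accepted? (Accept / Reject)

No computation consumes all input and reaches a final state.

Reject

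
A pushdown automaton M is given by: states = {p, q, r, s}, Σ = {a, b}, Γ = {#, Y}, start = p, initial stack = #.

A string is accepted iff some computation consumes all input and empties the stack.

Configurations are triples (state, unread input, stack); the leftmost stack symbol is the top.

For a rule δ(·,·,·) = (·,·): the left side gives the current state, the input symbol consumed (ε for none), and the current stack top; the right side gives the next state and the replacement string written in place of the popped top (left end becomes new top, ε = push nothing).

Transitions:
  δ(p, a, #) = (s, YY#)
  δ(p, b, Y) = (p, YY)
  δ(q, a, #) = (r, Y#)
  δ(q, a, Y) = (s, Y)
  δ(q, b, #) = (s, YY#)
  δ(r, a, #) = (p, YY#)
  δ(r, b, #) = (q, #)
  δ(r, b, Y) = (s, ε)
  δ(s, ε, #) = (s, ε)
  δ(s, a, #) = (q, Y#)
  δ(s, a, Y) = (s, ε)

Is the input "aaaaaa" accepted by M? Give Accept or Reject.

One accepting computation: (p, aaaaaa, #) ⊢ (s, aaaaa, YY#) ⊢ (s, aaaa, Y#) ⊢ (s, aaa, #) ⊢ (q, aa, Y#) ⊢ (s, a, Y#) ⊢ (s, ε, #) ⊢ (s, ε, ε)
All input consumed and the stack is empty.

Accept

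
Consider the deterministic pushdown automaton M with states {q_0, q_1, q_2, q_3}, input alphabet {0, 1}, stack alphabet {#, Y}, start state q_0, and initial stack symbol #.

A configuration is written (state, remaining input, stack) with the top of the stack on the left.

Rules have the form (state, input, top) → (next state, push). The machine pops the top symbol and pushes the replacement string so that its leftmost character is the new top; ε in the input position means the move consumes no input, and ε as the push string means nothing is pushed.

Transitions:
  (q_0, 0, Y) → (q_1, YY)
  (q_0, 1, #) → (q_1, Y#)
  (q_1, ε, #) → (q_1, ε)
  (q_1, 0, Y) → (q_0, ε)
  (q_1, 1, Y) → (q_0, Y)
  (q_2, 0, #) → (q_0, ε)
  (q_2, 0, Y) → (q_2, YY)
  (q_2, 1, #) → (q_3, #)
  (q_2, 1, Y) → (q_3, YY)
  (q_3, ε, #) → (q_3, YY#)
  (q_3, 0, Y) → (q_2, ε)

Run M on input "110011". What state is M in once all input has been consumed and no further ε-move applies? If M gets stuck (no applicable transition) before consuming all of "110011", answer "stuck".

(q_0, 110011, #)
  read 1, top #: go to q_1, push Y# → (q_1, 10011, Y#)
  read 1, top Y: go to q_0, push Y → (q_0, 0011, Y#)
  read 0, top Y: go to q_1, push YY → (q_1, 011, YY#)
  read 0, top Y: go to q_0, push ε → (q_0, 11, Y#)
No transition for (q_0, 1, top Y); M blocks with input 11 remaining.

stuck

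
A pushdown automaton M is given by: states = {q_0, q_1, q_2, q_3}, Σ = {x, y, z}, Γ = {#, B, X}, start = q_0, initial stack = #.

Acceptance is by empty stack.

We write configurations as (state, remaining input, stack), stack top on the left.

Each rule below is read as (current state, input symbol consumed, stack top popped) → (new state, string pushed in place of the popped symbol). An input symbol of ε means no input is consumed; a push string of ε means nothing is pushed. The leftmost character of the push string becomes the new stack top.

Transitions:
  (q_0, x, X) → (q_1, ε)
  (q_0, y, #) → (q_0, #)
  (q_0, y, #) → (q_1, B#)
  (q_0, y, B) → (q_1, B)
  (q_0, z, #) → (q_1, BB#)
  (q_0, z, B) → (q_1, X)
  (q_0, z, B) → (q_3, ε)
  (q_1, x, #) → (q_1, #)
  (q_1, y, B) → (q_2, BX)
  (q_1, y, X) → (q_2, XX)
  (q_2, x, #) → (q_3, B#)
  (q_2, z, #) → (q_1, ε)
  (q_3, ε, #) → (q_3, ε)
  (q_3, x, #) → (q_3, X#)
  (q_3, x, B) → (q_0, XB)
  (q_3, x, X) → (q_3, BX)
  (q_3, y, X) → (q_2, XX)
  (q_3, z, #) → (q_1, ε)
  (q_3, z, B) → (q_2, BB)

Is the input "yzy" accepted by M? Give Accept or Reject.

Reject

No computation consumes all input and empties the stack.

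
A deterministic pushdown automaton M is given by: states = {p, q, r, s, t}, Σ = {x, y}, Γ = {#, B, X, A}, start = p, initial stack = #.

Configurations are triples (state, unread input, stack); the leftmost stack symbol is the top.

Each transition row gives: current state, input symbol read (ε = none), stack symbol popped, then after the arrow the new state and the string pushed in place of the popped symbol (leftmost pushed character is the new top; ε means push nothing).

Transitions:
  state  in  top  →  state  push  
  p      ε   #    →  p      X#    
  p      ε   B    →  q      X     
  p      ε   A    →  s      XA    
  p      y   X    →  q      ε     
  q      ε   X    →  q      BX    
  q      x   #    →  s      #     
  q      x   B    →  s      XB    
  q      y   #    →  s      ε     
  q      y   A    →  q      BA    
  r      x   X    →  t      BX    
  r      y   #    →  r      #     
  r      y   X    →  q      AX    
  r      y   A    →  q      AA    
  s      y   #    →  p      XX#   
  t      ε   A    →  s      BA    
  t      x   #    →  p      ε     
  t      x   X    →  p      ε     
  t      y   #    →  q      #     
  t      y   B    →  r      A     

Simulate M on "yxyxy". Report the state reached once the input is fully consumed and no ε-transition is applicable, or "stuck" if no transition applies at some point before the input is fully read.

stuck

(p, yxyxy, #)
  ε-move, top #: go to p, push X# → (p, yxyxy, X#)
  read y, top X: go to q, push ε → (q, xyxy, #)
  read x, top #: go to s, push # → (s, yxy, #)
  read y, top #: go to p, push XX# → (p, xy, XX#)
No transition for (p, x, top X); M blocks with input xy remaining.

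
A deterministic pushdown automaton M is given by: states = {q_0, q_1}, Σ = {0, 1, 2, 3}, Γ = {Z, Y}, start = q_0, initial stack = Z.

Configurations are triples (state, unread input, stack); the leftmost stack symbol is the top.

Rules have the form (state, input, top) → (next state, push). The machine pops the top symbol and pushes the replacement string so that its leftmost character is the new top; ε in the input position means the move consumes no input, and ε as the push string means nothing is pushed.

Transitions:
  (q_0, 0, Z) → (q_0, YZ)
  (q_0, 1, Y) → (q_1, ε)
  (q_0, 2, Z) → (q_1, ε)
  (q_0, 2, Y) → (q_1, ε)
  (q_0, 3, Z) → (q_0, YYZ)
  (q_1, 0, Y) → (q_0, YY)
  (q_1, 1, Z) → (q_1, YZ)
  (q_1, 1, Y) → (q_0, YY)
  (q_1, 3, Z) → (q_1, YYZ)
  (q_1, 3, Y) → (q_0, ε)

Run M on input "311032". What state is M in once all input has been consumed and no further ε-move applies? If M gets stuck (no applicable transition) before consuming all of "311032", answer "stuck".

(q_0, 311032, Z)
  read 3, top Z: go to q_0, push YYZ → (q_0, 11032, YYZ)
  read 1, top Y: go to q_1, push ε → (q_1, 1032, YZ)
  read 1, top Y: go to q_0, push YY → (q_0, 032, YYZ)
No transition for (q_0, 0, top Y); M blocks with input 032 remaining.

stuck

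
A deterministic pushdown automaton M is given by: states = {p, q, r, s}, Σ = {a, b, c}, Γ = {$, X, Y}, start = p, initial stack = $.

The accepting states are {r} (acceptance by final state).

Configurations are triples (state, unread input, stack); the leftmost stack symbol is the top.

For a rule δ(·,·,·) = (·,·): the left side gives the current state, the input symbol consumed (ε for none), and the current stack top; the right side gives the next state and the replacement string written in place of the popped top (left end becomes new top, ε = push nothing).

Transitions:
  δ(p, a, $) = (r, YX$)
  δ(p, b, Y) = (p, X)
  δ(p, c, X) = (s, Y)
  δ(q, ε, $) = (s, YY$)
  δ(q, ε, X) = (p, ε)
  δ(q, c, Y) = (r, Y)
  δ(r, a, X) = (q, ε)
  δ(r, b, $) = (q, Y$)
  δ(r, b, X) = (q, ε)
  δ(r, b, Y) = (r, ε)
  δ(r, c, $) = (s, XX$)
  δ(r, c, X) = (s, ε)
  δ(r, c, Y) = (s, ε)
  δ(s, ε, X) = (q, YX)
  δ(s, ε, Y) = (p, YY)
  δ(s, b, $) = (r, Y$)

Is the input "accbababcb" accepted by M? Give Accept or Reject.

(p, accbababcb, $) ⊢ (r, ccbababcb, YX$) ⊢ (s, cbababcb, X$) ⊢ (q, cbababcb, YX$) ⊢ (r, bababcb, YX$) ⊢ (r, ababcb, X$) ⊢ (q, babcb, $) ⊢ (s, babcb, YY$) ⊢ (p, babcb, YYY$) ⊢ (p, abcb, XYY$)
No transition applies at (p, abcb, XYY$); input not fully consumed.

Reject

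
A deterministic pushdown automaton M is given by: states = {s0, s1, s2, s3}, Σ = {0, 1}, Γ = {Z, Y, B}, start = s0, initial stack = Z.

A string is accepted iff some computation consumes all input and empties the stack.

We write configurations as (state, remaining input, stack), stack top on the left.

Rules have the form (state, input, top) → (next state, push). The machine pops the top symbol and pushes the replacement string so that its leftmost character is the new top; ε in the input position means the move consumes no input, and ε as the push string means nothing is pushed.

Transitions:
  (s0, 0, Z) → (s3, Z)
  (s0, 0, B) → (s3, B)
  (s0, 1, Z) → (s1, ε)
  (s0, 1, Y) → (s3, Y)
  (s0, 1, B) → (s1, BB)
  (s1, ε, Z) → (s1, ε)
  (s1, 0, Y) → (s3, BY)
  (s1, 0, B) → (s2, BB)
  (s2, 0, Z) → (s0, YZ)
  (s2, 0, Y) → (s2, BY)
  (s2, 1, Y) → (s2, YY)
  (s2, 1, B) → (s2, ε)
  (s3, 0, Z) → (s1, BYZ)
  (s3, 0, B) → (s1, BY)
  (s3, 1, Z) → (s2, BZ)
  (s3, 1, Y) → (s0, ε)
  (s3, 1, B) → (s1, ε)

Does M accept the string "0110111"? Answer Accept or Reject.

(s0, 0110111, Z)
  read 0, top Z: go to s3, push Z → (s3, 110111, Z)
  read 1, top Z: go to s2, push BZ → (s2, 10111, BZ)
  read 1, top B: go to s2, push ε → (s2, 0111, Z)
  read 0, top Z: go to s0, push YZ → (s0, 111, YZ)
  read 1, top Y: go to s3, push Y → (s3, 11, YZ)
  read 1, top Y: go to s0, push ε → (s0, 1, Z)
  read 1, top Z: go to s1, push ε → (s1, ε, ε)
All input consumed and the stack is empty.

Accept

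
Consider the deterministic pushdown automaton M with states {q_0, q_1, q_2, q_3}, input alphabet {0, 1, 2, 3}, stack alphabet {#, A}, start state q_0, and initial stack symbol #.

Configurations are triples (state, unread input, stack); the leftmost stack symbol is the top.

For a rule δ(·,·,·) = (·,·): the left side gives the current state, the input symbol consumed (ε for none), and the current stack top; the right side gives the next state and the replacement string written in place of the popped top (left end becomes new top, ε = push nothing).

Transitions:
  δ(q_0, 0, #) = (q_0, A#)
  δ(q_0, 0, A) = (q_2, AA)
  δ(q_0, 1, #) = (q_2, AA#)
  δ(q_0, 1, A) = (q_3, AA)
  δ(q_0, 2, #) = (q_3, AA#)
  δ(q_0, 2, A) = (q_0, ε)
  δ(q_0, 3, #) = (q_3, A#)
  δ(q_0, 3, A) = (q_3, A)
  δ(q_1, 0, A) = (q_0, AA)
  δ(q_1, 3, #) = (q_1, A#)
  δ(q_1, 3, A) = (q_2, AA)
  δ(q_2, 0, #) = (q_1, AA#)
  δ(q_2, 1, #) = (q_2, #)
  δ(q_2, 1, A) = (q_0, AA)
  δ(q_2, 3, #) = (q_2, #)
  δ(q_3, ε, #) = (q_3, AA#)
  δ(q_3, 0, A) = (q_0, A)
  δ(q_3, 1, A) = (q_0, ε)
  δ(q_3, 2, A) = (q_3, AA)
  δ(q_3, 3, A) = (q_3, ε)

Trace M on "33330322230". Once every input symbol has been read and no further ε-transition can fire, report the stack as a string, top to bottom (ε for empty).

AAAA#

(q_0, 33330322230, #) ⊢ (q_3, 3330322230, A#) ⊢ (q_3, 330322230, #) ⊢ (q_3, 330322230, AA#) ⊢ (q_3, 30322230, A#) ⊢ (q_3, 0322230, #) ⊢ (q_3, 0322230, AA#) ⊢ (q_0, 322230, AA#) ⊢ (q_3, 22230, AA#) ⊢ (q_3, 2230, AAA#) ⊢ (q_3, 230, AAAA#) ⊢ (q_3, 30, AAAAA#) ⊢ (q_3, 0, AAAA#) ⊢ (q_0, ε, AAAA#)
All input consumed in state q_0 with stack AAAA#.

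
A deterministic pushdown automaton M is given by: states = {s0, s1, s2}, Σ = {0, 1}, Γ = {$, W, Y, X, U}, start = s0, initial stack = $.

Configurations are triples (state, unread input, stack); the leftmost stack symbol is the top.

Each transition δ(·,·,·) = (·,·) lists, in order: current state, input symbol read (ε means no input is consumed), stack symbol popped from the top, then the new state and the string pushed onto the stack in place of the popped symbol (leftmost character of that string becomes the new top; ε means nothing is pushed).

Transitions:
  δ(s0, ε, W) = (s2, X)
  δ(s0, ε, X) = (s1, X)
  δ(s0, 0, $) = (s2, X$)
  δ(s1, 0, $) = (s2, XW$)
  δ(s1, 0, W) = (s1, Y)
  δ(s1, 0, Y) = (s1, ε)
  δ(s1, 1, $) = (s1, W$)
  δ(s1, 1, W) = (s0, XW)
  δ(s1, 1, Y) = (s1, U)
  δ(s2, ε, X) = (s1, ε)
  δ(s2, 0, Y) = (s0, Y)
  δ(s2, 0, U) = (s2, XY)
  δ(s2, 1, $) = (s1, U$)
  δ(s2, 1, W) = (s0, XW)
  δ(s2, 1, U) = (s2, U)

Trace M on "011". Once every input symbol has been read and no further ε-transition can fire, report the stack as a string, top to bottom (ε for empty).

(s0, 011, $)
  read 0, top $: go to s2, push X$ → (s2, 11, X$)
  ε-move, top X: go to s1, push ε → (s1, 11, $)
  read 1, top $: go to s1, push W$ → (s1, 1, W$)
  read 1, top W: go to s0, push XW → (s0, ε, XW$)
  ε-move, top X: go to s1, push X → (s1, ε, XW$)
All input consumed in state s1 with stack XW$.

XW$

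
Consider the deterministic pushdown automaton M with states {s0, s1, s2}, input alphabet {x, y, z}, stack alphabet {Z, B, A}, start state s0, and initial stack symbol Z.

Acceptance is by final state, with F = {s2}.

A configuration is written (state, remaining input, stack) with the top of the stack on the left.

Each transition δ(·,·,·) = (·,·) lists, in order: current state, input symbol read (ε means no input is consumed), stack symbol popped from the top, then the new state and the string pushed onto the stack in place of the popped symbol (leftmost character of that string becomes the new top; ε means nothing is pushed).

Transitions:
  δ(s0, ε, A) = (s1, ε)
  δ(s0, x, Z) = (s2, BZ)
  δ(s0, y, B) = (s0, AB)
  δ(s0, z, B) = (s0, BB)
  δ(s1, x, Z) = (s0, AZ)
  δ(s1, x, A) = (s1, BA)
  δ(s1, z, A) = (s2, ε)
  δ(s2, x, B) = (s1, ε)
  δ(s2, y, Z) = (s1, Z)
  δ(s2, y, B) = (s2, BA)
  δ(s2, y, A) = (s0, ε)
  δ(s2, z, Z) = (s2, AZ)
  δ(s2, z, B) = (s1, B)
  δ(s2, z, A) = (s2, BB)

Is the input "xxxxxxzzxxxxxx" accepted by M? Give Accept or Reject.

(s0, xxxxxxzzxxxxxx, Z) ⊢ (s2, xxxxxzzxxxxxx, BZ) ⊢ (s1, xxxxzzxxxxxx, Z) ⊢ (s0, xxxzzxxxxxx, AZ) ⊢ (s1, xxxzzxxxxxx, Z) ⊢ (s0, xxzzxxxxxx, AZ) ⊢ (s1, xxzzxxxxxx, Z) ⊢ (s0, xzzxxxxxx, AZ) ⊢ (s1, xzzxxxxxx, Z) ⊢ (s0, zzxxxxxx, AZ) ⊢ (s1, zzxxxxxx, Z)
No transition applies at (s1, zzxxxxxx, Z); input not fully consumed.

Reject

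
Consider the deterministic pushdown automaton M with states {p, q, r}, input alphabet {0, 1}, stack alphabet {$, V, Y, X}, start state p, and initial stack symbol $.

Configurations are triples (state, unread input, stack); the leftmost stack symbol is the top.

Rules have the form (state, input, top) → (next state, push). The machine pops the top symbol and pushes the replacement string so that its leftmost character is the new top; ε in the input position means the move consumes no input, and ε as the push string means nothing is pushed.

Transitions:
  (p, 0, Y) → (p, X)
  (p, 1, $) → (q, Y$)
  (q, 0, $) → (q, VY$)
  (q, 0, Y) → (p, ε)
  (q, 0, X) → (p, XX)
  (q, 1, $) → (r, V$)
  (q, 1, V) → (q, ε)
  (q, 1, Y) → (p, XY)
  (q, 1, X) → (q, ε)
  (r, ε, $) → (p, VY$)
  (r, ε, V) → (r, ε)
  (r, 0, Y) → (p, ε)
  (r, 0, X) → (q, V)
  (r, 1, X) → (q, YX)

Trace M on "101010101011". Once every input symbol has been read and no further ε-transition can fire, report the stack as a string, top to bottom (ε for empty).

XY$

(p, 101010101011, $)
  read 1, top $: go to q, push Y$ → (q, 01010101011, Y$)
  read 0, top Y: go to p, push ε → (p, 1010101011, $)
  read 1, top $: go to q, push Y$ → (q, 010101011, Y$)
  read 0, top Y: go to p, push ε → (p, 10101011, $)
  read 1, top $: go to q, push Y$ → (q, 0101011, Y$)
  read 0, top Y: go to p, push ε → (p, 101011, $)
  read 1, top $: go to q, push Y$ → (q, 01011, Y$)
  read 0, top Y: go to p, push ε → (p, 1011, $)
  read 1, top $: go to q, push Y$ → (q, 011, Y$)
  read 0, top Y: go to p, push ε → (p, 11, $)
  read 1, top $: go to q, push Y$ → (q, 1, Y$)
  read 1, top Y: go to p, push XY → (p, ε, XY$)
All input consumed in state p with stack XY$.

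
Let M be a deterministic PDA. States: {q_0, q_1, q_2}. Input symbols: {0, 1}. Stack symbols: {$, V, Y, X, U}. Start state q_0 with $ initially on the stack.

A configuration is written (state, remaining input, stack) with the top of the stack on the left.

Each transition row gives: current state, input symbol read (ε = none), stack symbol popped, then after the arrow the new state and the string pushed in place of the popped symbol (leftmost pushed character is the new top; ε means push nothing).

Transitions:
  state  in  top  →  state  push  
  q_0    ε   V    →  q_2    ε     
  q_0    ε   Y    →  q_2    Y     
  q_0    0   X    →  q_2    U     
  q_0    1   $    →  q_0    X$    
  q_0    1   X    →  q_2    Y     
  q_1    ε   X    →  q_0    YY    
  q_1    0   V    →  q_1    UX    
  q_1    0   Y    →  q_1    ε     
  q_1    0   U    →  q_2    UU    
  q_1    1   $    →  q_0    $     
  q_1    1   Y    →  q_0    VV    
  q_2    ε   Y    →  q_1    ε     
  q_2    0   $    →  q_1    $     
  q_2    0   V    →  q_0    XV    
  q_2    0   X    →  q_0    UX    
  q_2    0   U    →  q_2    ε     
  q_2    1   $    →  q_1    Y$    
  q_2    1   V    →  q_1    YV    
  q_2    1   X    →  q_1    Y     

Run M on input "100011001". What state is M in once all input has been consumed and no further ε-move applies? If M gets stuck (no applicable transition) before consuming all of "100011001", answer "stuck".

(q_0, 100011001, $) ⊢ (q_0, 00011001, X$) ⊢ (q_2, 0011001, U$) ⊢ (q_2, 011001, $) ⊢ (q_1, 11001, $) ⊢ (q_0, 1001, $) ⊢ (q_0, 001, X$) ⊢ (q_2, 01, U$) ⊢ (q_2, 1, $) ⊢ (q_1, ε, Y$)
All input consumed; M is in state q_1.

q_1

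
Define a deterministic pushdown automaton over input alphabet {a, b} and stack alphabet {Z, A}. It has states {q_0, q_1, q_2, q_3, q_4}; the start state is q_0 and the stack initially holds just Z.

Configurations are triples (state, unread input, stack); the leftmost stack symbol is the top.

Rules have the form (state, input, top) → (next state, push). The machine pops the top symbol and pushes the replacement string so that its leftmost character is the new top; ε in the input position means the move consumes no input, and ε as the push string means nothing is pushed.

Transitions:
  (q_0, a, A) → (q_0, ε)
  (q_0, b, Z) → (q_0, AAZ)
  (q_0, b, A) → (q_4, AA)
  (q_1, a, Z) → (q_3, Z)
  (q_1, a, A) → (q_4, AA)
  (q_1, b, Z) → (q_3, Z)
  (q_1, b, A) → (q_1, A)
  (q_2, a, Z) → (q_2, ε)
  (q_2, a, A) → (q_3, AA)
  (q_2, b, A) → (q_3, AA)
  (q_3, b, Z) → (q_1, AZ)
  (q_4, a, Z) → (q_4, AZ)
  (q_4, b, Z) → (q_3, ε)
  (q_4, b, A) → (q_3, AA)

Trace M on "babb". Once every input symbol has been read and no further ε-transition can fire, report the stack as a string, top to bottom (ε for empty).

AAAZ

(q_0, babb, Z) ⊢ (q_0, abb, AAZ) ⊢ (q_0, bb, AZ) ⊢ (q_4, b, AAZ) ⊢ (q_3, ε, AAAZ)
All input consumed in state q_3 with stack AAAZ.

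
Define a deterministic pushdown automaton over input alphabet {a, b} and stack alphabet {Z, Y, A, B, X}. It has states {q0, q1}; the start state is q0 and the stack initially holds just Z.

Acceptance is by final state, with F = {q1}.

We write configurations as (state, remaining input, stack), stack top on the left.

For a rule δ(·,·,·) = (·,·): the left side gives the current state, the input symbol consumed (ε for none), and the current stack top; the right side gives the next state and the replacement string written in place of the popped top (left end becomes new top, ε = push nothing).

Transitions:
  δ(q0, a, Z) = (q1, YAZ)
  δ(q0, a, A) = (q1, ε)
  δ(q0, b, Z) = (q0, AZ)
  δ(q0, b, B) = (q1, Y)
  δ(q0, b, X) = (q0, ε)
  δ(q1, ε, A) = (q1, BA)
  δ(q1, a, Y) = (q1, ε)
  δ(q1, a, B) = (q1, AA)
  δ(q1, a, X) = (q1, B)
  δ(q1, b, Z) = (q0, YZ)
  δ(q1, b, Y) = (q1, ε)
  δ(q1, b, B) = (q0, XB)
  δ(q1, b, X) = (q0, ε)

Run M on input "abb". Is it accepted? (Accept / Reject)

Reject

(q0, abb, Z)
  read a, top Z: go to q1, push YAZ → (q1, bb, YAZ)
  read b, top Y: go to q1, push ε → (q1, b, AZ)
  ε-move, top A: go to q1, push BA → (q1, b, BAZ)
  read b, top B: go to q0, push XB → (q0, ε, XBAZ)
All input consumed; state q0 ∉ F and no further ε-move applies.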